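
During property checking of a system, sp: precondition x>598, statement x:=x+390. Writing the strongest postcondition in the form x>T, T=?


Formula: sp(P, x:=E) = exists old_x. (x = E[old_x/x]) AND P[old_x/x] (old_x is the value of x before the assignment; eliminate old_x by solving x = E[old_x/x] for old_x)
Step 1: Precondition P: x>598, i.e. old_x > 598
Step 2: Assignment gives x = old_x + 390, so old_x = x - 390
Step 3: Substitute into P: x - 390 > 598
Step 4: Simplify: x > 598+390 = 988

988


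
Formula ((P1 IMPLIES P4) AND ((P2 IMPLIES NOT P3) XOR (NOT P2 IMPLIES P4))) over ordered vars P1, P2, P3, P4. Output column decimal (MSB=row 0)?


Formula: ((P1 IMPLIES P4) AND ((P2 IMPLIES NOT P3) XOR (NOT P2 IMPLIES P4))) over P1, P2, P3, P4 (16 rows)
Evaluate each row (bits = P1,P2,P3,P4, MSB first):
  row 0 [0000]: ((0 IMPLIES 0) AND ((0 IMPLIES NOT 0) XOR (NOT 0 IMPLIES 0))) -> 1
  row 1 [0001]: ((0 IMPLIES 1) AND ((0 IMPLIES NOT 0) XOR (NOT 0 IMPLIES 1))) -> 0
  row 2 [0010]: ((0 IMPLIES 0) AND ((0 IMPLIES NOT 1) XOR (NOT 0 IMPLIES 0))) -> 1
  row 3 [0011]: ((0 IMPLIES 1) AND ((0 IMPLIES NOT 1) XOR (NOT 0 IMPLIES 1))) -> 0
  row 4 [0100]: ((0 IMPLIES 0) AND ((1 IMPLIES NOT 0) XOR (NOT 1 IMPLIES 0))) -> 0
  row 5 [0101]: ((0 IMPLIES 1) AND ((1 IMPLIES NOT 0) XOR (NOT 1 IMPLIES 1))) -> 0
  row 6 [0110]: ((0 IMPLIES 0) AND ((1 IMPLIES NOT 1) XOR (NOT 1 IMPLIES 0))) -> 1
  row 7 [0111]: ((0 IMPLIES 1) AND ((1 IMPLIES NOT 1) XOR (NOT 1 IMPLIES 1))) -> 1
  row 8 [1000]: ((1 IMPLIES 0) AND ((0 IMPLIES NOT 0) XOR (NOT 0 IMPLIES 0))) -> 0
  row 9 [1001]: ((1 IMPLIES 1) AND ((0 IMPLIES NOT 0) XOR (NOT 0 IMPLIES 1))) -> 0
  row 10 [1010]: ((1 IMPLIES 0) AND ((0 IMPLIES NOT 1) XOR (NOT 0 IMPLIES 0))) -> 0
  row 11 [1011]: ((1 IMPLIES 1) AND ((0 IMPLIES NOT 1) XOR (NOT 0 IMPLIES 1))) -> 0
  row 12 [1100]: ((1 IMPLIES 0) AND ((1 IMPLIES NOT 0) XOR (NOT 1 IMPLIES 0))) -> 0
  row 13 [1101]: ((1 IMPLIES 1) AND ((1 IMPLIES NOT 0) XOR (NOT 1 IMPLIES 1))) -> 0
  row 14 [1110]: ((1 IMPLIES 0) AND ((1 IMPLIES NOT 1) XOR (NOT 1 IMPLIES 0))) -> 0
  row 15 [1111]: ((1 IMPLIES 1) AND ((1 IMPLIES NOT 1) XOR (NOT 1 IMPLIES 1))) -> 1
Full result column, 4 rows per line (P1,P2 fixed per line; P3,P4 runs 00..11 left to right):
  rows 0-3 [P1,P2=00]: 1010  = hex A
  rows 4-7 [P1,P2=01]: 0011  = hex 3
  rows 8-11 [P1,P2=10]: 0000  = hex 0
  rows 12-15 [P1,P2=11]: 0001  = hex 1
Output column (row 0 .. row 15) = 1010001100000001
Output column grouped in 4s = 1010 0011 0000 0001 = 0xA301
Convert to decimal digit by digit (value = value*16 + digit):
  A -> 10
  10*16 + 3 = 163
  163*16 + 0 = 2608
  2608*16 + 1 = 41729
Decimal = 41729

41729


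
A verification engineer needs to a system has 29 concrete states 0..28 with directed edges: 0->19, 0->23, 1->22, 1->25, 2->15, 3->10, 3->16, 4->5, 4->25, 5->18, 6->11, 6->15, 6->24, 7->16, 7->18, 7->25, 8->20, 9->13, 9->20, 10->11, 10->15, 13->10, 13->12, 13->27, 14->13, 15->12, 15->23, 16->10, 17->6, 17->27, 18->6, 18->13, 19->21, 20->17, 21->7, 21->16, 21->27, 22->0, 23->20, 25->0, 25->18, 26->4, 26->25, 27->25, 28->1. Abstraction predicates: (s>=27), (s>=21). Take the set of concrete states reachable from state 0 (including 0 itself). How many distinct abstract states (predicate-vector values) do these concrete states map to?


BFS from 0:
Concrete reachable: {0, 6, 7, 10, 11, 12, 13, 15, 16, 17, 18, 19, 20, 21, 23, 24, 25, 27}
Abstract via predicates (s>=27), (s>=21):
  (0,0) <- {0, 6, 7, 10, 11, 12, 13, 15, 16, 17, 18, 19, 20}
  (0,1) <- {21, 23, 24, 25}
  (1,1) <- {27}
Distinct abstract states = 3

3


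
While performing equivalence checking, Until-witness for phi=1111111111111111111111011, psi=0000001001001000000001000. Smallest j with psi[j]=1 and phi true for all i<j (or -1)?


(phi U psi) at 0: need smallest j with psi[j]=1 and phi[i]=1 for all i in [0,j).
Scan from step 0:
  step 0: phi=1, psi=0 -> continue
  step 1: phi=1, psi=0 -> continue
  step 2: phi=1, psi=0 -> continue
  step 3: phi=1, psi=0 -> continue
  step 6: psi=1 and phi held for [0,6) -> witness found
Witness step = 6

6


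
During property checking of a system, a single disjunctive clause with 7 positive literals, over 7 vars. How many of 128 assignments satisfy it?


Step 1: Total=2^7=128
Step 2: Unsat when all 7 false: 2^0=1
Step 3: Sat=128-1=127

127


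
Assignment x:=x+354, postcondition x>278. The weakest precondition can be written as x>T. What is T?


Formula: wp(x:=E, P) = P[E/x] (substitute E for x in postcondition)
Step 1: Postcondition: x>278
Step 2: Substitute x+354 for x: x+354>278
Step 3: Solve for x: x > 278-354 = -76

-76


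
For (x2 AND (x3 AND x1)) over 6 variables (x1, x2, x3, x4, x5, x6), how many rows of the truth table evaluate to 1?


Formula: (x2 AND (x3 AND x1)) over 6 vars (64 rows)
Evaluate each row (x1, x2, x3, x4, x5, x6 as bits, MSB first):
  row 0 [000000]: (0 AND (0 AND 0)) -> 0
  row 1 [000001]: (0 AND (0 AND 0)) -> 0
  row 2 [000010]: (0 AND (0 AND 0)) -> 0
  row 3 [000011]: (0 AND (0 AND 0)) -> 0
  row 4 [000100]: (0 AND (0 AND 0)) -> 0
  (every remaining row is evaluated the same way; all 64 results are listed next)
Full result column, 8 rows per line (x1,x2,x3 fixed per line; x4,x5,x6 runs 000..111 left to right):
  rows 0-7 [x1,x2,x3=000]: 00000000  (ones: 0)
  rows 8-15 [x1,x2,x3=001]: 00000000  (ones: 0)
  rows 16-23 [x1,x2,x3=010]: 00000000  (ones: 0)
  rows 24-31 [x1,x2,x3=011]: 00000000  (ones: 0)
  rows 32-39 [x1,x2,x3=100]: 00000000  (ones: 0)
  rows 40-47 [x1,x2,x3=101]: 00000000  (ones: 0)
  rows 48-55 [x1,x2,x3=110]: 00000000  (ones: 0)
  rows 56-63 [x1,x2,x3=111]: 11111111  (ones: 8)
Count of 1-rows = 0+0+0+0+0+0+0+8 = 8

8


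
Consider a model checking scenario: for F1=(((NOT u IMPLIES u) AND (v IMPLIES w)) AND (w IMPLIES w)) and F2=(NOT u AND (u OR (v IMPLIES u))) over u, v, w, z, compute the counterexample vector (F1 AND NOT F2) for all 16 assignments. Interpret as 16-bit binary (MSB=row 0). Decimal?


F1 = (((NOT u IMPLIES u) AND (v IMPLIES w)) AND (w IMPLIES w))
F2 = (NOT u AND (u OR (v IMPLIES u)))
Counterexample to F1=>F2 is where F1=1 and F2=0.
Evaluate each row (bits = u,v,w,z, MSB first):
  row 0 [0000]: F1=0 F2=1 -> F1&~F2 -> 0
  row 1 [0001]: F1=0 F2=1 -> F1&~F2 -> 0
  row 2 [0010]: F1=0 F2=1 -> F1&~F2 -> 0
  row 3 [0011]: F1=0 F2=1 -> F1&~F2 -> 0
  row 4 [0100]: F1=0 F2=0 -> F1&~F2 -> 0
  row 5 [0101]: F1=0 F2=0 -> F1&~F2 -> 0
  row 6 [0110]: F1=0 F2=0 -> F1&~F2 -> 0
  row 7 [0111]: F1=0 F2=0 -> F1&~F2 -> 0
  row 8 [1000]: F1=1 F2=0 -> F1&~F2 -> 1
  row 9 [1001]: F1=1 F2=0 -> F1&~F2 -> 1
  row 10 [1010]: F1=1 F2=0 -> F1&~F2 -> 1
  row 11 [1011]: F1=1 F2=0 -> F1&~F2 -> 1
  row 12 [1100]: F1=0 F2=0 -> F1&~F2 -> 0
  row 13 [1101]: F1=0 F2=0 -> F1&~F2 -> 0
  row 14 [1110]: F1=1 F2=0 -> F1&~F2 -> 1
  row 15 [1111]: F1=1 F2=0 -> F1&~F2 -> 1
Full result column, 4 rows per line (u,v fixed per line; w,z runs 00..11 left to right):
  rows 0-3 [u,v=00]: 0000  = hex 0
  rows 4-7 [u,v=01]: 0000  = hex 0
  rows 8-11 [u,v=10]: 1111  = hex F
  rows 12-15 [u,v=11]: 0011  = hex 3
Counterexample vector (row 0 .. row 15) = 0000000011110011
Output column grouped in 4s = 0000 0000 1111 0011 = 0x00F3
Convert to decimal digit by digit (value = value*16 + digit):
  0 -> 0
  0*16 + 0 = 0
  0*16 + 15 (F) = 15
  15*16 + 3 = 243
Decimal = 243

243


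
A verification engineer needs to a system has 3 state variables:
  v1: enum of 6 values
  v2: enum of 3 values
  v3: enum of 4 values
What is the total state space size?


State space = product of domain sizes of all variables.
Domain sizes:
  v1 (enum of 6 values): 6
  v2 (enum of 3 values): 3
  v3 (enum of 4 values): 4
Product = 6 * 3 * 4 = 72

72


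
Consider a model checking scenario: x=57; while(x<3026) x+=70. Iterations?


Step 1: x goes from 57 toward 3026 by 70; the body runs while x<3026, so iterations = ceil((bound-start)/step)
Step 2: Distance=2969
Step 3: ceil(2969/70)=43

43


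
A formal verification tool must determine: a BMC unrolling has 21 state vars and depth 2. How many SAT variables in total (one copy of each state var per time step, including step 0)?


BMC unrolls to depth k, creating one copy of each state var for steps 0..k.
Step count = 2 + 1 = 3 (steps 0 through 2)
Vars per step = 21
Total = 21 * 3 = 63

63


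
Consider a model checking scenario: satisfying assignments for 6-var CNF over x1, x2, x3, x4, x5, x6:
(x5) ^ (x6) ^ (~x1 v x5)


CNF with 3 clauses over 6 vars (64 assignments).
An assignment satisfies CNF iff every clause has >=1 true literal.
Check each row (bits = x1,x2,x3,x4,x5,x6; clause T/F shown):
  row 0 [000000]: clauses=FFT -> 0
  row 1 [000001]: clauses=FTT -> 0
  row 2 [000010]: clauses=TFT -> 0
  row 3 [000011]: clauses=TTT -> 1
  row 4 [000100]: clauses=FFT -> 0
  (every remaining row is evaluated the same way; all 64 results are listed next)
Full result column, 8 rows per line (x1,x2,x3 fixed per line; x4,x5,x6 runs 000..111 left to right):
  rows 0-7 [x1,x2,x3=000]: 00010001  (ones: 2)
  rows 8-15 [x1,x2,x3=001]: 00010001  (ones: 2)
  rows 16-23 [x1,x2,x3=010]: 00010001  (ones: 2)
  rows 24-31 [x1,x2,x3=011]: 00010001  (ones: 2)
  rows 32-39 [x1,x2,x3=100]: 00010001  (ones: 2)
  rows 40-47 [x1,x2,x3=101]: 00010001  (ones: 2)
  rows 48-55 [x1,x2,x3=110]: 00010001  (ones: 2)
  rows 56-63 [x1,x2,x3=111]: 00010001  (ones: 2)
Satisfying assignments = 2+2+2+2+2+2+2+2 = 16

16


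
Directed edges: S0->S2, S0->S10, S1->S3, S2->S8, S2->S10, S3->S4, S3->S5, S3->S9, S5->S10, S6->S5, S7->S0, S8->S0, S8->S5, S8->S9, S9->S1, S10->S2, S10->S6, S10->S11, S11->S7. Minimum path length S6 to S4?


BFS layer-by-layer from S6:
  dist 0: {S6}
  dist 1: {S5}
  dist 2: {S10}
  dist 3: {S2, S11}
  dist 4: {S7, S8}
  dist 5: {S0, S9}
  dist 6: {S1}
  dist 7: {S3}
  dist 8: {S4}
  -> S4 reached at distance 8
Shortest path length = 8

8


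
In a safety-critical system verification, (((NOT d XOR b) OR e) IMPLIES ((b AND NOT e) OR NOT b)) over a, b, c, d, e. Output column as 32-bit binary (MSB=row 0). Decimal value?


Formula: (((NOT d XOR b) OR e) IMPLIES ((b AND NOT e) OR NOT b)) over a, b, c, d, e (32 rows)
Evaluate each row (bits = a,b,c,d,e, MSB first):
  row 0 [00000]: (((NOT 0 XOR 0) OR 0) IMPLIES ((0 AND NOT 0) OR NOT 0)) -> 1
  row 1 [00001]: (((NOT 0 XOR 0) OR 1) IMPLIES ((0 AND NOT 1) OR NOT 0)) -> 1
  row 2 [00010]: (((NOT 1 XOR 0) OR 0) IMPLIES ((0 AND NOT 0) OR NOT 0)) -> 1
  row 3 [00011]: (((NOT 1 XOR 0) OR 1) IMPLIES ((0 AND NOT 1) OR NOT 0)) -> 1
  row 4 [00100]: (((NOT 0 XOR 0) OR 0) IMPLIES ((0 AND NOT 0) OR NOT 0)) -> 1
  row 5 [00101]: (((NOT 0 XOR 0) OR 1) IMPLIES ((0 AND NOT 1) OR NOT 0)) -> 1
  row 6 [00110]: (((NOT 1 XOR 0) OR 0) IMPLIES ((0 AND NOT 0) OR NOT 0)) -> 1
  row 7 [00111]: (((NOT 1 XOR 0) OR 1) IMPLIES ((0 AND NOT 1) OR NOT 0)) -> 1
  row 8 [01000]: (((NOT 0 XOR 1) OR 0) IMPLIES ((1 AND NOT 0) OR NOT 1)) -> 1
  row 9 [01001]: (((NOT 0 XOR 1) OR 1) IMPLIES ((1 AND NOT 1) OR NOT 1)) -> 0
  row 10 [01010]: (((NOT 1 XOR 1) OR 0) IMPLIES ((1 AND NOT 0) OR NOT 1)) -> 1
  row 11 [01011]: (((NOT 1 XOR 1) OR 1) IMPLIES ((1 AND NOT 1) OR NOT 1)) -> 0
  row 12 [01100]: (((NOT 0 XOR 1) OR 0) IMPLIES ((1 AND NOT 0) OR NOT 1)) -> 1
  row 13 [01101]: (((NOT 0 XOR 1) OR 1) IMPLIES ((1 AND NOT 1) OR NOT 1)) -> 0
  row 14 [01110]: (((NOT 1 XOR 1) OR 0) IMPLIES ((1 AND NOT 0) OR NOT 1)) -> 1
  row 15 [01111]: (((NOT 1 XOR 1) OR 1) IMPLIES ((1 AND NOT 1) OR NOT 1)) -> 0
  row 16 [10000]: (((NOT 0 XOR 0) OR 0) IMPLIES ((0 AND NOT 0) OR NOT 0)) -> 1
  row 17 [10001]: (((NOT 0 XOR 0) OR 1) IMPLIES ((0 AND NOT 1) OR NOT 0)) -> 1
  row 18 [10010]: (((NOT 1 XOR 0) OR 0) IMPLIES ((0 AND NOT 0) OR NOT 0)) -> 1
  row 19 [10011]: (((NOT 1 XOR 0) OR 1) IMPLIES ((0 AND NOT 1) OR NOT 0)) -> 1
  row 20 [10100]: (((NOT 0 XOR 0) OR 0) IMPLIES ((0 AND NOT 0) OR NOT 0)) -> 1
  row 21 [10101]: (((NOT 0 XOR 0) OR 1) IMPLIES ((0 AND NOT 1) OR NOT 0)) -> 1
  row 22 [10110]: (((NOT 1 XOR 0) OR 0) IMPLIES ((0 AND NOT 0) OR NOT 0)) -> 1
  row 23 [10111]: (((NOT 1 XOR 0) OR 1) IMPLIES ((0 AND NOT 1) OR NOT 0)) -> 1
  row 24 [11000]: (((NOT 0 XOR 1) OR 0) IMPLIES ((1 AND NOT 0) OR NOT 1)) -> 1
  row 25 [11001]: (((NOT 0 XOR 1) OR 1) IMPLIES ((1 AND NOT 1) OR NOT 1)) -> 0
  row 26 [11010]: (((NOT 1 XOR 1) OR 0) IMPLIES ((1 AND NOT 0) OR NOT 1)) -> 1
  row 27 [11011]: (((NOT 1 XOR 1) OR 1) IMPLIES ((1 AND NOT 1) OR NOT 1)) -> 0
  row 28 [11100]: (((NOT 0 XOR 1) OR 0) IMPLIES ((1 AND NOT 0) OR NOT 1)) -> 1
  row 29 [11101]: (((NOT 0 XOR 1) OR 1) IMPLIES ((1 AND NOT 1) OR NOT 1)) -> 0
  row 30 [11110]: (((NOT 1 XOR 1) OR 0) IMPLIES ((1 AND NOT 0) OR NOT 1)) -> 1
  row 31 [11111]: (((NOT 1 XOR 1) OR 1) IMPLIES ((1 AND NOT 1) OR NOT 1)) -> 0
Full result column, 4 rows per line (a,b,c fixed per line; d,e runs 00..11 left to right):
  rows 0-3 [a,b,c=000]: 1111  = hex F
  rows 4-7 [a,b,c=001]: 1111  = hex F
  rows 8-11 [a,b,c=010]: 1010  = hex A
  rows 12-15 [a,b,c=011]: 1010  = hex A
  rows 16-19 [a,b,c=100]: 1111  = hex F
  rows 20-23 [a,b,c=101]: 1111  = hex F
  rows 24-27 [a,b,c=110]: 1010  = hex A
  rows 28-31 [a,b,c=111]: 1010  = hex A
Output column (row 0 .. row 31) = 11111111101010101111111110101010
Output column grouped in 4s = 1111 1111 1010 1010 1111 1111 1010 1010 = 0xFFAAFFAA
Convert to decimal digit by digit (value = value*16 + digit):
  F -> 15
  15*16 + 15 (F) = 255
  255*16 + 10 (A) = 4090
  4090*16 + 10 (A) = 65450
  65450*16 + 15 (F) = 1047215
  1047215*16 + 15 (F) = 16755455
  16755455*16 + 10 (A) = 268087290
  268087290*16 + 10 (A) = 4289396650
Decimal = 4289396650

4289396650


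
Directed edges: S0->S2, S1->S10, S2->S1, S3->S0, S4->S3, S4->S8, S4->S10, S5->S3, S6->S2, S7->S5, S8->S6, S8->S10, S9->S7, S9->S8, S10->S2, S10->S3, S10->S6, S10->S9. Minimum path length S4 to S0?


BFS layer-by-layer from S4:
  dist 0: {S4}
  dist 1: {S3, S8, S10}
  dist 2: {S0, S2, S6, S9}
  -> S0 reached at distance 2
Shortest path length = 2

2


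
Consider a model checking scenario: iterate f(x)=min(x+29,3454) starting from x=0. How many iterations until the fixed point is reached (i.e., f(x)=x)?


Step 1: x=0, cap=3454, increment=29
Step 2: x grows by 29 each step until capped at 3454; fixed point is x=3454
Step 3: iterations = ceil(3454/29) = 120

120


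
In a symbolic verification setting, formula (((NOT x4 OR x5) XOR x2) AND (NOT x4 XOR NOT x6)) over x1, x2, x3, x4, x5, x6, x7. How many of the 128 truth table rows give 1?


Formula: (((NOT x4 OR x5) XOR x2) AND (NOT x4 XOR NOT x6)) over 7 vars (128 rows)
Evaluate each row (x1, x2, x3, x4, x5, x6, x7 as bits, MSB first):
  row 0 [0000000]: (((NOT 0 OR 0) XOR 0) AND (NOT 0 XOR NOT 0)) -> 0
  row 1 [0000001]: (((NOT 0 OR 0) XOR 0) AND (NOT 0 XOR NOT 0)) -> 0
  row 2 [0000010]: (((NOT 0 OR 0) XOR 0) AND (NOT 0 XOR NOT 1)) -> 1
  row 3 [0000011]: (((NOT 0 OR 0) XOR 0) AND (NOT 0 XOR NOT 1)) -> 1
  row 4 [0000100]: (((NOT 0 OR 1) XOR 0) AND (NOT 0 XOR NOT 0)) -> 0
  (every remaining row is evaluated the same way; all 128 results are listed next)
Full result column, 8 rows per line (x1,x2,x3,x4 fixed per line; x5,x6,x7 runs 000..111 left to right):
  rows 0-7 [x1,x2,x3,x4=0000]: 00110011  (ones: 4)
  rows 8-15 [x1,x2,x3,x4=0001]: 00001100  (ones: 2)
  rows 16-23 [x1,x2,x3,x4=0010]: 00110011  (ones: 4)
  rows 24-31 [x1,x2,x3,x4=0011]: 00001100  (ones: 2)
  rows 32-39 [x1,x2,x3,x4=0100]: 00000000  (ones: 0)
  rows 40-47 [x1,x2,x3,x4=0101]: 11000000  (ones: 2)
  rows 48-55 [x1,x2,x3,x4=0110]: 00000000  (ones: 0)
  rows 56-63 [x1,x2,x3,x4=0111]: 11000000  (ones: 2)
  rows 64-71 [x1,x2,x3,x4=1000]: 00110011  (ones: 4)
  rows 72-79 [x1,x2,x3,x4=1001]: 00001100  (ones: 2)
  rows 80-87 [x1,x2,x3,x4=1010]: 00110011  (ones: 4)
  rows 88-95 [x1,x2,x3,x4=1011]: 00001100  (ones: 2)
  rows 96-103 [x1,x2,x3,x4=1100]: 00000000  (ones: 0)
  rows 104-111 [x1,x2,x3,x4=1101]: 11000000  (ones: 2)
  rows 112-119 [x1,x2,x3,x4=1110]: 00000000  (ones: 0)
  rows 120-127 [x1,x2,x3,x4=1111]: 11000000  (ones: 2)
Count of 1-rows = 4+2+4+2+0+2+0+2+4+2+4+2+0+2+0+2 = 32

32


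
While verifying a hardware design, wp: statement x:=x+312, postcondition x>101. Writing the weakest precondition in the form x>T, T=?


Formula: wp(x:=E, P) = P[E/x] (substitute E for x in postcondition)
Step 1: Postcondition: x>101
Step 2: Substitute x+312 for x: x+312>101
Step 3: Solve for x: x > 101-312 = -211

-211


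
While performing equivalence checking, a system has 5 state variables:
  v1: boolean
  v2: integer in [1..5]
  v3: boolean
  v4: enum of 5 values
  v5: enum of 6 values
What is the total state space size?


State space = product of domain sizes of all variables.
Domain sizes:
  v1 (boolean): 2
  v2 (integer in [1..5]): 5
  v3 (boolean): 2
  v4 (enum of 5 values): 5
  v5 (enum of 6 values): 6
Product = 2 * 5 * 2 * 5 * 6 = 600

600


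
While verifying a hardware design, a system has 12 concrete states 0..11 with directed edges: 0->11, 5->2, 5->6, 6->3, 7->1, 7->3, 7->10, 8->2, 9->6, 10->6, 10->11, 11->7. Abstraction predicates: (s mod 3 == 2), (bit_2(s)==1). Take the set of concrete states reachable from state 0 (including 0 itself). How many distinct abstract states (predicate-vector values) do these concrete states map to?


BFS from 0:
Concrete reachable: {0, 1, 3, 6, 7, 10, 11}
Abstract via predicates (s mod 3 == 2), (bit_2(s)==1):
  (0,0) <- {0, 1, 3, 10}
  (0,1) <- {6, 7}
  (1,0) <- {11}
Distinct abstract states = 3

3


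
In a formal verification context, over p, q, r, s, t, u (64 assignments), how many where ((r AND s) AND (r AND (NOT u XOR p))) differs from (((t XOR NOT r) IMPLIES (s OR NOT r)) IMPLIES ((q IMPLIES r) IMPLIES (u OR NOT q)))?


F1 = ((r AND s) AND (r AND (NOT u XOR p)))
F2 = (((t XOR NOT r) IMPLIES (s OR NOT r)) IMPLIES ((q IMPLIES r) IMPLIES (u OR NOT q)))
Evaluate both on each of 64 rows (bits = p,q,r,s,t,u):
  row 0 [000000]: F1=0 F2=1 (differ) -> 1
  row 1 [000001]: F1=0 F2=1 (differ) -> 1
  row 2 [000010]: F1=0 F2=1 (differ) -> 1
  row 3 [000011]: F1=0 F2=1 (differ) -> 1
  row 4 [000100]: F1=0 F2=1 (differ) -> 1
  (every remaining row is evaluated the same way; all 64 results are listed next)
Full result column, 8 rows per line (p,q,r fixed per line; s,t,u runs 000..111 left to right):
  rows 0-7 [p,q,r=000]: 11111111  (ones: 8)
  rows 8-15 [p,q,r=001]: 11110101  (ones: 6)
  rows 16-23 [p,q,r=010]: 11111111  (ones: 8)
  rows 24-31 [p,q,r=011]: 01111111  (ones: 7)
  rows 32-39 [p,q,r=100]: 11111111  (ones: 8)
  rows 40-47 [p,q,r=101]: 11111010  (ones: 6)
  rows 48-55 [p,q,r=110]: 11111111  (ones: 8)
  rows 56-63 [p,q,r=111]: 01110000  (ones: 3)
Disagreements = 8+6+8+7+8+6+8+3 = 54

54


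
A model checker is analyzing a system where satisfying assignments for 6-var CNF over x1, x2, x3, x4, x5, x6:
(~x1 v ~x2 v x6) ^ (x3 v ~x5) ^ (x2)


CNF with 3 clauses over 6 vars (64 assignments).
An assignment satisfies CNF iff every clause has >=1 true literal.
Check each row (bits = x1,x2,x3,x4,x5,x6; clause T/F shown):
  row 0 [000000]: clauses=TTF -> 0
  row 1 [000001]: clauses=TTF -> 0
  row 2 [000010]: clauses=TFF -> 0
  row 3 [000011]: clauses=TFF -> 0
  row 4 [000100]: clauses=TTF -> 0
  (every remaining row is evaluated the same way; all 64 results are listed next)
Full result column, 8 rows per line (x1,x2,x3 fixed per line; x4,x5,x6 runs 000..111 left to right):
  rows 0-7 [x1,x2,x3=000]: 00000000  (ones: 0)
  rows 8-15 [x1,x2,x3=001]: 00000000  (ones: 0)
  rows 16-23 [x1,x2,x3=010]: 11001100  (ones: 4)
  rows 24-31 [x1,x2,x3=011]: 11111111  (ones: 8)
  rows 32-39 [x1,x2,x3=100]: 00000000  (ones: 0)
  rows 40-47 [x1,x2,x3=101]: 00000000  (ones: 0)
  rows 48-55 [x1,x2,x3=110]: 01000100  (ones: 2)
  rows 56-63 [x1,x2,x3=111]: 01010101  (ones: 4)
Satisfying assignments = 0+0+4+8+0+0+2+4 = 18

18


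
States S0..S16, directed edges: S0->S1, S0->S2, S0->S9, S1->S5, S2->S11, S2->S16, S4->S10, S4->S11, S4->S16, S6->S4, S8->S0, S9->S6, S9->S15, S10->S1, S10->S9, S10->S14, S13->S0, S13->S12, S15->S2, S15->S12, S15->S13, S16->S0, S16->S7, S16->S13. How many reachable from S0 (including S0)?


BFS from S0:
  layer 0: {S0}
  layer 1: {S1, S2, S9}
  layer 2: {S5, S6, S11, S15, S16}
  layer 3: {S4, S7, S12, S13}
  layer 4: {S10}
  layer 5: {S14}
Reachable set: {S0, S1, S2, S4, S5, S6, S7, S9, S10, S11, S12, S13, S14, S15, S16}
Count = 15

15


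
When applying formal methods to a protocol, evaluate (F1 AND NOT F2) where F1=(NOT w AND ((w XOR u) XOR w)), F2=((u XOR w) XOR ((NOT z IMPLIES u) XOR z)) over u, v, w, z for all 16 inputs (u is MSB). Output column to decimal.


F1 = (NOT w AND ((w XOR u) XOR w))
F2 = ((u XOR w) XOR ((NOT z IMPLIES u) XOR z))
Counterexample to F1=>F2 is where F1=1 and F2=0.
Evaluate each row (bits = u,v,w,z, MSB first):
  row 0 [0000]: F1=0 F2=0 -> F1&~F2 -> 0
  row 1 [0001]: F1=0 F2=0 -> F1&~F2 -> 0
  row 2 [0010]: F1=0 F2=1 -> F1&~F2 -> 0
  row 3 [0011]: F1=0 F2=1 -> F1&~F2 -> 0
  row 4 [0100]: F1=0 F2=0 -> F1&~F2 -> 0
  row 5 [0101]: F1=0 F2=0 -> F1&~F2 -> 0
  row 6 [0110]: F1=0 F2=1 -> F1&~F2 -> 0
  row 7 [0111]: F1=0 F2=1 -> F1&~F2 -> 0
  row 8 [1000]: F1=1 F2=0 -> F1&~F2 -> 1
  row 9 [1001]: F1=1 F2=1 -> F1&~F2 -> 0
  row 10 [1010]: F1=0 F2=1 -> F1&~F2 -> 0
  row 11 [1011]: F1=0 F2=0 -> F1&~F2 -> 0
  row 12 [1100]: F1=1 F2=0 -> F1&~F2 -> 1
  row 13 [1101]: F1=1 F2=1 -> F1&~F2 -> 0
  row 14 [1110]: F1=0 F2=1 -> F1&~F2 -> 0
  row 15 [1111]: F1=0 F2=0 -> F1&~F2 -> 0
Full result column, 4 rows per line (u,v fixed per line; w,z runs 00..11 left to right):
  rows 0-3 [u,v=00]: 0000  = hex 0
  rows 4-7 [u,v=01]: 0000  = hex 0
  rows 8-11 [u,v=10]: 1000  = hex 8
  rows 12-15 [u,v=11]: 1000  = hex 8
Counterexample vector (row 0 .. row 15) = 0000000010001000
Output column grouped in 4s = 0000 0000 1000 1000 = 0x0088
Convert to decimal digit by digit (value = value*16 + digit):
  0 -> 0
  0*16 + 0 = 0
  0*16 + 8 = 8
  8*16 + 8 = 136
Decimal = 136

136


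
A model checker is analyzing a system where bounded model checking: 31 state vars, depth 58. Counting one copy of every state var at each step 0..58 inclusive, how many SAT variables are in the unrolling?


BMC unrolls to depth k, creating one copy of each state var for steps 0..k.
Step count = 58 + 1 = 59 (steps 0 through 58)
Vars per step = 31
Total = 31 * 59 = 1829

1829


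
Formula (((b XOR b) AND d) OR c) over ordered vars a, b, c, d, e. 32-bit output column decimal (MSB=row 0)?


Formula: (((b XOR b) AND d) OR c) over a, b, c, d, e (32 rows)
Evaluate each row (bits = a,b,c,d,e, MSB first):
  row 0 [00000]: (((0 XOR 0) AND 0) OR 0) -> 0
  row 1 [00001]: (((0 XOR 0) AND 0) OR 0) -> 0
  row 2 [00010]: (((0 XOR 0) AND 1) OR 0) -> 0
  row 3 [00011]: (((0 XOR 0) AND 1) OR 0) -> 0
  row 4 [00100]: (((0 XOR 0) AND 0) OR 1) -> 1
  row 5 [00101]: (((0 XOR 0) AND 0) OR 1) -> 1
  row 6 [00110]: (((0 XOR 0) AND 1) OR 1) -> 1
  row 7 [00111]: (((0 XOR 0) AND 1) OR 1) -> 1
  row 8 [01000]: (((1 XOR 1) AND 0) OR 0) -> 0
  row 9 [01001]: (((1 XOR 1) AND 0) OR 0) -> 0
  row 10 [01010]: (((1 XOR 1) AND 1) OR 0) -> 0
  row 11 [01011]: (((1 XOR 1) AND 1) OR 0) -> 0
  row 12 [01100]: (((1 XOR 1) AND 0) OR 1) -> 1
  row 13 [01101]: (((1 XOR 1) AND 0) OR 1) -> 1
  row 14 [01110]: (((1 XOR 1) AND 1) OR 1) -> 1
  row 15 [01111]: (((1 XOR 1) AND 1) OR 1) -> 1
  row 16 [10000]: (((0 XOR 0) AND 0) OR 0) -> 0
  row 17 [10001]: (((0 XOR 0) AND 0) OR 0) -> 0
  row 18 [10010]: (((0 XOR 0) AND 1) OR 0) -> 0
  row 19 [10011]: (((0 XOR 0) AND 1) OR 0) -> 0
  row 20 [10100]: (((0 XOR 0) AND 0) OR 1) -> 1
  row 21 [10101]: (((0 XOR 0) AND 0) OR 1) -> 1
  row 22 [10110]: (((0 XOR 0) AND 1) OR 1) -> 1
  row 23 [10111]: (((0 XOR 0) AND 1) OR 1) -> 1
  row 24 [11000]: (((1 XOR 1) AND 0) OR 0) -> 0
  row 25 [11001]: (((1 XOR 1) AND 0) OR 0) -> 0
  row 26 [11010]: (((1 XOR 1) AND 1) OR 0) -> 0
  row 27 [11011]: (((1 XOR 1) AND 1) OR 0) -> 0
  row 28 [11100]: (((1 XOR 1) AND 0) OR 1) -> 1
  row 29 [11101]: (((1 XOR 1) AND 0) OR 1) -> 1
  row 30 [11110]: (((1 XOR 1) AND 1) OR 1) -> 1
  row 31 [11111]: (((1 XOR 1) AND 1) OR 1) -> 1
Full result column, 4 rows per line (a,b,c fixed per line; d,e runs 00..11 left to right):
  rows 0-3 [a,b,c=000]: 0000  = hex 0
  rows 4-7 [a,b,c=001]: 1111  = hex F
  rows 8-11 [a,b,c=010]: 0000  = hex 0
  rows 12-15 [a,b,c=011]: 1111  = hex F
  rows 16-19 [a,b,c=100]: 0000  = hex 0
  rows 20-23 [a,b,c=101]: 1111  = hex F
  rows 24-27 [a,b,c=110]: 0000  = hex 0
  rows 28-31 [a,b,c=111]: 1111  = hex F
Output column (row 0 .. row 31) = 00001111000011110000111100001111
Output column grouped in 4s = 0000 1111 0000 1111 0000 1111 0000 1111 = 0x0F0F0F0F
Convert to decimal digit by digit (value = value*16 + digit):
  0 -> 0
  0*16 + 15 (F) = 15
  15*16 + 0 = 240
  240*16 + 15 (F) = 3855
  3855*16 + 0 = 61680
  61680*16 + 15 (F) = 986895
  986895*16 + 0 = 15790320
  15790320*16 + 15 (F) = 252645135
Decimal = 252645135

252645135


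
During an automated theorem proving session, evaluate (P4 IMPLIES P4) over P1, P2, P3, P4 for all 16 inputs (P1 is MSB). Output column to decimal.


Formula: (P4 IMPLIES P4) over P1, P2, P3, P4 (16 rows)
Evaluate each row (bits = P1,P2,P3,P4, MSB first):
  row 0 [0000]: (0 IMPLIES 0) -> 1
  row 1 [0001]: (1 IMPLIES 1) -> 1
  row 2 [0010]: (0 IMPLIES 0) -> 1
  row 3 [0011]: (1 IMPLIES 1) -> 1
  row 4 [0100]: (0 IMPLIES 0) -> 1
  row 5 [0101]: (1 IMPLIES 1) -> 1
  row 6 [0110]: (0 IMPLIES 0) -> 1
  row 7 [0111]: (1 IMPLIES 1) -> 1
  row 8 [1000]: (0 IMPLIES 0) -> 1
  row 9 [1001]: (1 IMPLIES 1) -> 1
  row 10 [1010]: (0 IMPLIES 0) -> 1
  row 11 [1011]: (1 IMPLIES 1) -> 1
  row 12 [1100]: (0 IMPLIES 0) -> 1
  row 13 [1101]: (1 IMPLIES 1) -> 1
  row 14 [1110]: (0 IMPLIES 0) -> 1
  row 15 [1111]: (1 IMPLIES 1) -> 1
Full result column, 4 rows per line (P1,P2 fixed per line; P3,P4 runs 00..11 left to right):
  rows 0-3 [P1,P2=00]: 1111  = hex F
  rows 4-7 [P1,P2=01]: 1111  = hex F
  rows 8-11 [P1,P2=10]: 1111  = hex F
  rows 12-15 [P1,P2=11]: 1111  = hex F
Output column (row 0 .. row 15) = 1111111111111111
Output column grouped in 4s = 1111 1111 1111 1111 = 0xFFFF
Convert to decimal digit by digit (value = value*16 + digit):
  F -> 15
  15*16 + 15 (F) = 255
  255*16 + 15 (F) = 4095
  4095*16 + 15 (F) = 65535
Decimal = 65535

65535


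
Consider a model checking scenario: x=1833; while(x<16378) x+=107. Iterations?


Step 1: x goes from 1833 toward 16378 by 107; the body runs while x<16378, so iterations = ceil((bound-start)/step)
Step 2: Distance=14545
Step 3: ceil(14545/107)=136

136


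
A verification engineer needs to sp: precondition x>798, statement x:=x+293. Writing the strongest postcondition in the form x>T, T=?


Formula: sp(P, x:=E) = exists old_x. (x = E[old_x/x]) AND P[old_x/x] (old_x is the value of x before the assignment; eliminate old_x by solving x = E[old_x/x] for old_x)
Step 1: Precondition P: x>798, i.e. old_x > 798
Step 2: Assignment gives x = old_x + 293, so old_x = x - 293
Step 3: Substitute into P: x - 293 > 798
Step 4: Simplify: x > 798+293 = 1091

1091


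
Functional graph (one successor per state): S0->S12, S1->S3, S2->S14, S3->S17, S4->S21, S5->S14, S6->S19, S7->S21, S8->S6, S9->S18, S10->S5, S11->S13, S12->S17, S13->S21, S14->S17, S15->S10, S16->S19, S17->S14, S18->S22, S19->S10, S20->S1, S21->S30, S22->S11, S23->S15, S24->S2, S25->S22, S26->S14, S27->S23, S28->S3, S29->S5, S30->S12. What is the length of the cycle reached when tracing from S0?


Trace from S0 until a state repeats:
  S0 -> S12 -> S17 -> S14 -> S17
S17 first seen at step 2, revisited at step 4.
Cycle length = 4 - 2 = 2

2


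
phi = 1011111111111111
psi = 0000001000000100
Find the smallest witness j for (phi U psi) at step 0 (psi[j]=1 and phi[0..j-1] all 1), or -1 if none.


(phi U psi) at 0: need smallest j with psi[j]=1 and phi[i]=1 for all i in [0,j).
Scan from step 0:
  step 0: phi=1, psi=0 -> continue
  step 1: phi=0 -> phi-prefix broken from here
  step 6: psi=1 but phi already failed -> not a witness
  step 13: psi=1 but phi already failed -> not a witness
  end of trace: no witness -> -1
Witness step = -1

-1


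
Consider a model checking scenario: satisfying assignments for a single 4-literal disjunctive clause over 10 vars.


Step 1: Total=2^10=1024
Step 2: Unsat when all 4 false: 2^6=64
Step 3: Sat=1024-64=960

960


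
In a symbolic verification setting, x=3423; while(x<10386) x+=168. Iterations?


Step 1: x goes from 3423 toward 10386 by 168; the body runs while x<10386, so iterations = ceil((bound-start)/step)
Step 2: Distance=6963
Step 3: ceil(6963/168)=42

42


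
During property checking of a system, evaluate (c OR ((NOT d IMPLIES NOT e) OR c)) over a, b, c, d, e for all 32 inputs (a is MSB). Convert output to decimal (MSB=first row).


Formula: (c OR ((NOT d IMPLIES NOT e) OR c)) over a, b, c, d, e (32 rows)
Evaluate each row (bits = a,b,c,d,e, MSB first):
  row 0 [00000]: (0 OR ((NOT 0 IMPLIES NOT 0) OR 0)) -> 1
  row 1 [00001]: (0 OR ((NOT 0 IMPLIES NOT 1) OR 0)) -> 0
  row 2 [00010]: (0 OR ((NOT 1 IMPLIES NOT 0) OR 0)) -> 1
  row 3 [00011]: (0 OR ((NOT 1 IMPLIES NOT 1) OR 0)) -> 1
  row 4 [00100]: (1 OR ((NOT 0 IMPLIES NOT 0) OR 1)) -> 1
  row 5 [00101]: (1 OR ((NOT 0 IMPLIES NOT 1) OR 1)) -> 1
  row 6 [00110]: (1 OR ((NOT 1 IMPLIES NOT 0) OR 1)) -> 1
  row 7 [00111]: (1 OR ((NOT 1 IMPLIES NOT 1) OR 1)) -> 1
  row 8 [01000]: (0 OR ((NOT 0 IMPLIES NOT 0) OR 0)) -> 1
  row 9 [01001]: (0 OR ((NOT 0 IMPLIES NOT 1) OR 0)) -> 0
  row 10 [01010]: (0 OR ((NOT 1 IMPLIES NOT 0) OR 0)) -> 1
  row 11 [01011]: (0 OR ((NOT 1 IMPLIES NOT 1) OR 0)) -> 1
  row 12 [01100]: (1 OR ((NOT 0 IMPLIES NOT 0) OR 1)) -> 1
  row 13 [01101]: (1 OR ((NOT 0 IMPLIES NOT 1) OR 1)) -> 1
  row 14 [01110]: (1 OR ((NOT 1 IMPLIES NOT 0) OR 1)) -> 1
  row 15 [01111]: (1 OR ((NOT 1 IMPLIES NOT 1) OR 1)) -> 1
  row 16 [10000]: (0 OR ((NOT 0 IMPLIES NOT 0) OR 0)) -> 1
  row 17 [10001]: (0 OR ((NOT 0 IMPLIES NOT 1) OR 0)) -> 0
  row 18 [10010]: (0 OR ((NOT 1 IMPLIES NOT 0) OR 0)) -> 1
  row 19 [10011]: (0 OR ((NOT 1 IMPLIES NOT 1) OR 0)) -> 1
  row 20 [10100]: (1 OR ((NOT 0 IMPLIES NOT 0) OR 1)) -> 1
  row 21 [10101]: (1 OR ((NOT 0 IMPLIES NOT 1) OR 1)) -> 1
  row 22 [10110]: (1 OR ((NOT 1 IMPLIES NOT 0) OR 1)) -> 1
  row 23 [10111]: (1 OR ((NOT 1 IMPLIES NOT 1) OR 1)) -> 1
  row 24 [11000]: (0 OR ((NOT 0 IMPLIES NOT 0) OR 0)) -> 1
  row 25 [11001]: (0 OR ((NOT 0 IMPLIES NOT 1) OR 0)) -> 0
  row 26 [11010]: (0 OR ((NOT 1 IMPLIES NOT 0) OR 0)) -> 1
  row 27 [11011]: (0 OR ((NOT 1 IMPLIES NOT 1) OR 0)) -> 1
  row 28 [11100]: (1 OR ((NOT 0 IMPLIES NOT 0) OR 1)) -> 1
  row 29 [11101]: (1 OR ((NOT 0 IMPLIES NOT 1) OR 1)) -> 1
  row 30 [11110]: (1 OR ((NOT 1 IMPLIES NOT 0) OR 1)) -> 1
  row 31 [11111]: (1 OR ((NOT 1 IMPLIES NOT 1) OR 1)) -> 1
Full result column, 4 rows per line (a,b,c fixed per line; d,e runs 00..11 left to right):
  rows 0-3 [a,b,c=000]: 1011  = hex B
  rows 4-7 [a,b,c=001]: 1111  = hex F
  rows 8-11 [a,b,c=010]: 1011  = hex B
  rows 12-15 [a,b,c=011]: 1111  = hex F
  rows 16-19 [a,b,c=100]: 1011  = hex B
  rows 20-23 [a,b,c=101]: 1111  = hex F
  rows 24-27 [a,b,c=110]: 1011  = hex B
  rows 28-31 [a,b,c=111]: 1111  = hex F
Output column (row 0 .. row 31) = 10111111101111111011111110111111
Output column grouped in 4s = 1011 1111 1011 1111 1011 1111 1011 1111 = 0xBFBFBFBF
Convert to decimal digit by digit (value = value*16 + digit):
  B -> 11
  11*16 + 15 (F) = 191
  191*16 + 11 (B) = 3067
  3067*16 + 15 (F) = 49087
  49087*16 + 11 (B) = 785403
  785403*16 + 15 (F) = 12566463
  12566463*16 + 11 (B) = 201063419
  201063419*16 + 15 (F) = 3217014719
Decimal = 3217014719

3217014719


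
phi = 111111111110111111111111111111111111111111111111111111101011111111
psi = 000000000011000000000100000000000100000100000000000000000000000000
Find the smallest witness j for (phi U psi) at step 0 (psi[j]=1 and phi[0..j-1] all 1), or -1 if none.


(phi U psi) at 0: need smallest j with psi[j]=1 and phi[i]=1 for all i in [0,j).
Scan from step 0:
  step 0: phi=1, psi=0 -> continue
  step 1: phi=1, psi=0 -> continue
  step 2: phi=1, psi=0 -> continue
  step 3: phi=1, psi=0 -> continue
  step 10: psi=1 and phi held for [0,10) -> witness found
Witness step = 10

10


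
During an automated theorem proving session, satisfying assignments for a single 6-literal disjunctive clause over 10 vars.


Step 1: Total=2^10=1024
Step 2: Unsat when all 6 false: 2^4=16
Step 3: Sat=1024-16=1008

1008


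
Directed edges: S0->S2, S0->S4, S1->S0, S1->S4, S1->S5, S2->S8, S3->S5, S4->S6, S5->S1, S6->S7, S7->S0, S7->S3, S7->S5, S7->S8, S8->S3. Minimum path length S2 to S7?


BFS layer-by-layer from S2:
  dist 0: {S2}
  dist 1: {S8}
  dist 2: {S3}
  dist 3: {S5}
  dist 4: {S1}
  dist 5: {S0, S4}
  dist 6: {S6}
  dist 7: {S7}
  -> S7 reached at distance 7
Shortest path length = 7

7


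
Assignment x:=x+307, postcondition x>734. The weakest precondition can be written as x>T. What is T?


Formula: wp(x:=E, P) = P[E/x] (substitute E for x in postcondition)
Step 1: Postcondition: x>734
Step 2: Substitute x+307 for x: x+307>734
Step 3: Solve for x: x > 734-307 = 427

427


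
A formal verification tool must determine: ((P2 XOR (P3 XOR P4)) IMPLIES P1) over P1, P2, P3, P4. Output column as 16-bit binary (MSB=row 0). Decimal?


Formula: ((P2 XOR (P3 XOR P4)) IMPLIES P1) over P1, P2, P3, P4 (16 rows)
Evaluate each row (bits = P1,P2,P3,P4, MSB first):
  row 0 [0000]: ((0 XOR (0 XOR 0)) IMPLIES 0) -> 1
  row 1 [0001]: ((0 XOR (0 XOR 1)) IMPLIES 0) -> 0
  row 2 [0010]: ((0 XOR (1 XOR 0)) IMPLIES 0) -> 0
  row 3 [0011]: ((0 XOR (1 XOR 1)) IMPLIES 0) -> 1
  row 4 [0100]: ((1 XOR (0 XOR 0)) IMPLIES 0) -> 0
  row 5 [0101]: ((1 XOR (0 XOR 1)) IMPLIES 0) -> 1
  row 6 [0110]: ((1 XOR (1 XOR 0)) IMPLIES 0) -> 1
  row 7 [0111]: ((1 XOR (1 XOR 1)) IMPLIES 0) -> 0
  row 8 [1000]: ((0 XOR (0 XOR 0)) IMPLIES 1) -> 1
  row 9 [1001]: ((0 XOR (0 XOR 1)) IMPLIES 1) -> 1
  row 10 [1010]: ((0 XOR (1 XOR 0)) IMPLIES 1) -> 1
  row 11 [1011]: ((0 XOR (1 XOR 1)) IMPLIES 1) -> 1
  row 12 [1100]: ((1 XOR (0 XOR 0)) IMPLIES 1) -> 1
  row 13 [1101]: ((1 XOR (0 XOR 1)) IMPLIES 1) -> 1
  row 14 [1110]: ((1 XOR (1 XOR 0)) IMPLIES 1) -> 1
  row 15 [1111]: ((1 XOR (1 XOR 1)) IMPLIES 1) -> 1
Full result column, 4 rows per line (P1,P2 fixed per line; P3,P4 runs 00..11 left to right):
  rows 0-3 [P1,P2=00]: 1001  = hex 9
  rows 4-7 [P1,P2=01]: 0110  = hex 6
  rows 8-11 [P1,P2=10]: 1111  = hex F
  rows 12-15 [P1,P2=11]: 1111  = hex F
Output column (row 0 .. row 15) = 1001011011111111
Output column grouped in 4s = 1001 0110 1111 1111 = 0x96FF
Convert to decimal digit by digit (value = value*16 + digit):
  9 -> 9
  9*16 + 6 = 150
  150*16 + 15 (F) = 2415
  2415*16 + 15 (F) = 38655
Decimal = 38655

38655


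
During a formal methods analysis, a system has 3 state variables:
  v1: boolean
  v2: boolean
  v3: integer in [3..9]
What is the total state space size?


State space = product of domain sizes of all variables.
Domain sizes:
  v1 (boolean): 2
  v2 (boolean): 2
  v3 (integer in [3..9]): 7
Product = 2 * 2 * 7 = 28

28


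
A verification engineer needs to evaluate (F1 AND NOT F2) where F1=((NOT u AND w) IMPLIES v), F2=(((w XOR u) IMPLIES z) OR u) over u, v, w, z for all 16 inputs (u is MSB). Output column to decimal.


F1 = ((NOT u AND w) IMPLIES v)
F2 = (((w XOR u) IMPLIES z) OR u)
Counterexample to F1=>F2 is where F1=1 and F2=0.
Evaluate each row (bits = u,v,w,z, MSB first):
  row 0 [0000]: F1=1 F2=1 -> F1&~F2 -> 0
  row 1 [0001]: F1=1 F2=1 -> F1&~F2 -> 0
  row 2 [0010]: F1=0 F2=0 -> F1&~F2 -> 0
  row 3 [0011]: F1=0 F2=1 -> F1&~F2 -> 0
  row 4 [0100]: F1=1 F2=1 -> F1&~F2 -> 0
  row 5 [0101]: F1=1 F2=1 -> F1&~F2 -> 0
  row 6 [0110]: F1=1 F2=0 -> F1&~F2 -> 1
  row 7 [0111]: F1=1 F2=1 -> F1&~F2 -> 0
  row 8 [1000]: F1=1 F2=1 -> F1&~F2 -> 0
  row 9 [1001]: F1=1 F2=1 -> F1&~F2 -> 0
  row 10 [1010]: F1=1 F2=1 -> F1&~F2 -> 0
  row 11 [1011]: F1=1 F2=1 -> F1&~F2 -> 0
  row 12 [1100]: F1=1 F2=1 -> F1&~F2 -> 0
  row 13 [1101]: F1=1 F2=1 -> F1&~F2 -> 0
  row 14 [1110]: F1=1 F2=1 -> F1&~F2 -> 0
  row 15 [1111]: F1=1 F2=1 -> F1&~F2 -> 0
Full result column, 4 rows per line (u,v fixed per line; w,z runs 00..11 left to right):
  rows 0-3 [u,v=00]: 0000  = hex 0
  rows 4-7 [u,v=01]: 0010  = hex 2
  rows 8-11 [u,v=10]: 0000  = hex 0
  rows 12-15 [u,v=11]: 0000  = hex 0
Counterexample vector (row 0 .. row 15) = 0000001000000000
Output column grouped in 4s = 0000 0010 0000 0000 = 0x0200
Convert to decimal digit by digit (value = value*16 + digit):
  0 -> 0
  0*16 + 2 = 2
  2*16 + 0 = 32
  32*16 + 0 = 512
Decimal = 512

512


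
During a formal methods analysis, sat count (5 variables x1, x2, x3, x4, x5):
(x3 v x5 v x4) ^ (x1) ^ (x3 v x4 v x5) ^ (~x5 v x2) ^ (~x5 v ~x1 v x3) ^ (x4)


CNF with 6 clauses over 5 vars (32 assignments).
An assignment satisfies CNF iff every clause has >=1 true literal.
Check each row (bits = x1,x2,x3,x4,x5; clause T/F shown):
  row 0 [00000]: clauses=FFFTTF -> 0
  row 1 [00001]: clauses=TFTFTF -> 0
  row 2 [00010]: clauses=TFTTTT -> 0
  row 3 [00011]: clauses=TFTFTT -> 0
  row 4 [00100]: clauses=TFTTTF -> 0
  row 5 [00101]: clauses=TFTFTF -> 0
  row 6 [00110]: clauses=TFTTTT -> 0
  row 7 [00111]: clauses=TFTFTT -> 0
  row 8 [01000]: clauses=FFFTTF -> 0
  row 9 [01001]: clauses=TFTTTF -> 0
  row 10 [01010]: clauses=TFTTTT -> 0
  row 11 [01011]: clauses=TFTTTT -> 0
  row 12 [01100]: clauses=TFTTTF -> 0
  row 13 [01101]: clauses=TFTTTF -> 0
  row 14 [01110]: clauses=TFTTTT -> 0
  row 15 [01111]: clauses=TFTTTT -> 0
  row 16 [10000]: clauses=FTFTTF -> 0
  row 17 [10001]: clauses=TTTFFF -> 0
  row 18 [10010]: clauses=TTTTTT -> 1
  row 19 [10011]: clauses=TTTFFT -> 0
  row 20 [10100]: clauses=TTTTTF -> 0
  row 21 [10101]: clauses=TTTFTF -> 0
  row 22 [10110]: clauses=TTTTTT -> 1
  row 23 [10111]: clauses=TTTFTT -> 0
  row 24 [11000]: clauses=FTFTTF -> 0
  row 25 [11001]: clauses=TTTTFF -> 0
  row 26 [11010]: clauses=TTTTTT -> 1
  row 27 [11011]: clauses=TTTTFT -> 0
  row 28 [11100]: clauses=TTTTTF -> 0
  row 29 [11101]: clauses=TTTTTF -> 0
  row 30 [11110]: clauses=TTTTTT -> 1
  row 31 [11111]: clauses=TTTTTT -> 1
Full result column, 8 rows per line (x1,x2 fixed per line; x3,x4,x5 runs 000..111 left to right):
  rows 0-7 [x1,x2=00]: 00000000  (ones: 0)
  rows 8-15 [x1,x2=01]: 00000000  (ones: 0)
  rows 16-23 [x1,x2=10]: 00100010  (ones: 2)
  rows 24-31 [x1,x2=11]: 00100011  (ones: 3)
Satisfying assignments = 0+0+2+3 = 5

5


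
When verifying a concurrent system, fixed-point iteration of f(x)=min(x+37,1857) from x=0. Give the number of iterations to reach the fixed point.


Step 1: x=0, cap=1857, increment=37
Step 2: x grows by 37 each step until capped at 1857; fixed point is x=1857
Step 3: iterations = ceil(1857/37) = 51

51


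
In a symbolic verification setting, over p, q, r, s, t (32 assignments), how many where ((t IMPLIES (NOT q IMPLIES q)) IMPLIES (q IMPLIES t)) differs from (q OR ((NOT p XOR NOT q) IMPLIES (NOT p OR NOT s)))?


F1 = ((t IMPLIES (NOT q IMPLIES q)) IMPLIES (q IMPLIES t))
F2 = (q OR ((NOT p XOR NOT q) IMPLIES (NOT p OR NOT s)))
Evaluate both on each of 32 rows (bits = p,q,r,s,t):
  row 0 [00000]: F1=1 F2=1 -> 0
  row 1 [00001]: F1=1 F2=1 -> 0
  row 2 [00010]: F1=1 F2=1 -> 0
  row 3 [00011]: F1=1 F2=1 -> 0
  row 4 [00100]: F1=1 F2=1 -> 0
  row 5 [00101]: F1=1 F2=1 -> 0
  row 6 [00110]: F1=1 F2=1 -> 0
  row 7 [00111]: F1=1 F2=1 -> 0
  row 8 [01000]: F1=0 F2=1 (differ) -> 1
  row 9 [01001]: F1=1 F2=1 -> 0
  row 10 [01010]: F1=0 F2=1 (differ) -> 1
  row 11 [01011]: F1=1 F2=1 -> 0
  row 12 [01100]: F1=0 F2=1 (differ) -> 1
  row 13 [01101]: F1=1 F2=1 -> 0
  row 14 [01110]: F1=0 F2=1 (differ) -> 1
  row 15 [01111]: F1=1 F2=1 -> 0
  row 16 [10000]: F1=1 F2=1 -> 0
  row 17 [10001]: F1=1 F2=1 -> 0
  row 18 [10010]: F1=1 F2=0 (differ) -> 1
  row 19 [10011]: F1=1 F2=0 (differ) -> 1
  row 20 [10100]: F1=1 F2=1 -> 0
  row 21 [10101]: F1=1 F2=1 -> 0
  row 22 [10110]: F1=1 F2=0 (differ) -> 1
  row 23 [10111]: F1=1 F2=0 (differ) -> 1
  row 24 [11000]: F1=0 F2=1 (differ) -> 1
  row 25 [11001]: F1=1 F2=1 -> 0
  row 26 [11010]: F1=0 F2=1 (differ) -> 1
  row 27 [11011]: F1=1 F2=1 -> 0
  row 28 [11100]: F1=0 F2=1 (differ) -> 1
  row 29 [11101]: F1=1 F2=1 -> 0
  row 30 [11110]: F1=0 F2=1 (differ) -> 1
  row 31 [11111]: F1=1 F2=1 -> 0
Full result column, 8 rows per line (p,q fixed per line; r,s,t runs 000..111 left to right):
  rows 0-7 [p,q=00]: 00000000  (ones: 0)
  rows 8-15 [p,q=01]: 10101010  (ones: 4)
  rows 16-23 [p,q=10]: 00110011  (ones: 4)
  rows 24-31 [p,q=11]: 10101010  (ones: 4)
Disagreements = 0+4+4+4 = 12

12
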